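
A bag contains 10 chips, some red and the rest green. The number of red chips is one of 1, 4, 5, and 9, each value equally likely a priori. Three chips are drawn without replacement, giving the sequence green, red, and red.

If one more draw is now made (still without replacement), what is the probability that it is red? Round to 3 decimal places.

0.555

For each hypothesis, P(data | H) works out to: P(data | r = 1) = (9/10)(1/9)(0/8) = 0; P(data | r = 4) = (6/10)(4/9)(3/8) = 1/10; P(data | r = 5) = (5/10)(5/9)(4/8) = 5/36; P(data | r = 9) = (1/10)(9/9)(8/8) = 1/10.
Multiplying each by its prior: 1/4 · 0 = 0, 1/4 · 1/10 = 1/40, 1/4 · 5/36 = 5/144, 1/4 · 1/10 = 1/40; with total 61/720.
The posterior is then P(r = 1 | data) = 0, P(r = 4 | data) = 18/61, P(r = 5 | data) = 25/61, P(r = 9 | data) = 18/61.
The predictive probability is P(red next | data) = (2/7)(18/61) + (3/7)(25/61) + (1)(18/61) = 237/427.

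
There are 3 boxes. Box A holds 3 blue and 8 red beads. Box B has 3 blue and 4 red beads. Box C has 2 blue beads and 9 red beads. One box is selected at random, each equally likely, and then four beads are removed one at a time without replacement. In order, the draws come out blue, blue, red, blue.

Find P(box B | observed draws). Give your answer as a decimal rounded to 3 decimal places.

0.825

The likelihood of the observed sequence under each hypothesis: P(data | box A) = (3/11)(2/10)(8/9)(1/8) = 1/165; P(data | box B) = (3/7)(2/6)(4/5)(1/4) = 1/35; P(data | box C) = (2/11)(1/10)(9/9)(0/8) = 0.
Weighting by the prior gives 1/3 · 1/165 = 1/495, 1/3 · 1/35 = 1/105, 1/3 · 0 = 0; these sum to 8/693.
So P(box B | data) = (1/105) / (8/693) = 33/40.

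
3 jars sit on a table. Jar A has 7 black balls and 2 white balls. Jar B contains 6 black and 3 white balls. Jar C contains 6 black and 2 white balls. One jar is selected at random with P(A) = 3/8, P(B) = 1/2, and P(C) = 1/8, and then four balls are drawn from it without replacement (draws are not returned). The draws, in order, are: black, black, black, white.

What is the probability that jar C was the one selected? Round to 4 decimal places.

0.1379

Compute the likelihood of the observed sequence for each case: P(data | jar A) = (7/9)(6/8)(5/7)(2/6) = 5/36; P(data | jar B) = (6/9)(5/8)(4/7)(3/6) = 5/42; P(data | jar C) = (6/8)(5/7)(4/6)(2/5) = 1/7.
Multiplying each by its prior: 3/8 · 5/36 = 5/96, 1/2 · 5/42 = 5/84, 1/8 · 1/7 = 1/56; with total 29/224.
Therefore the posterior P(jar C | data) = (1/56) / (29/224) = 4/29.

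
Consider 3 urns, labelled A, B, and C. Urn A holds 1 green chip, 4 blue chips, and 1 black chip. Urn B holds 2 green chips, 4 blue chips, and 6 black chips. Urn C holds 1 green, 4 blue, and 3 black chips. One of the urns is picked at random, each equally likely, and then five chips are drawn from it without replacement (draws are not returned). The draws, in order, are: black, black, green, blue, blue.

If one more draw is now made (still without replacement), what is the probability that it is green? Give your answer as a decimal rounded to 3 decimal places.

0.059

The likelihood of the observed sequence under each hypothesis: P(data | urn A) = (1/6)(0/5) = 0; P(data | urn B) = (6/12)(5/11)(2/10)(4/9)(3/8) = 0.0075758; P(data | urn C) = (3/8)(2/7)(1/6)(4/5)(3/4) = 0.010714.
Multiplying each by its prior: 1/3 · 0 = 0, 1/3 · 0.0075758 = 0.0025253, 1/3 · 0.010714 = 0.0035714; these sum to 0.0060967.
The posterior is then P(urn A | data) = 0, P(urn B | data) = 0.4142, P(urn C | data) = 0.5858.
So P(green next | data) = Σ P(green next | H) P(H | data) = (1/7)(0.4142) + (0)(0.5858) = 0.059172.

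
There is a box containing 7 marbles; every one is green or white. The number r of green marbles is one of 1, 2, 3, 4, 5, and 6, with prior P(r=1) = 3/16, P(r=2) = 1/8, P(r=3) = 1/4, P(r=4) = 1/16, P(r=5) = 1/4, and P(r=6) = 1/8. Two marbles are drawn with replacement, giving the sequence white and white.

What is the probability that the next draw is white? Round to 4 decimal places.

0.6971

For each hypothesis, P(data | H) works out to: P(data | r = 1) = (6/7)(6/7) = 36/49; P(data | r = 2) = (5/7)(5/7) = 25/49; P(data | r = 3) = (4/7)(4/7) = 16/49; P(data | r = 4) = (3/7)(3/7) = 9/49; P(data | r = 5) = (2/7)(2/7) = 4/49; P(data | r = 6) = (1/7)(1/7) = 1/49.
The prior-weighted likelihoods are 3/16 · 36/49 = 27/196, 1/8 · 25/49 = 25/392, 1/4 · 16/49 = 4/49, 1/16 · 9/49 = 9/784, 1/4 · 4/49 = 1/49, 1/8 · 1/49 = 1/392; with total 249/784.
The posterior is then P(r = 1 | data) = 36/83, P(r = 2 | data) = 50/249, P(r = 3 | data) = 64/249, P(r = 4 | data) = 3/83, P(r = 5 | data) = 16/249, P(r = 6 | data) = 2/249.
The predictive probability is P(white next | data) = (6/7)(36/83) + (5/7)(50/249) + (4/7)(64/249) + (3/7)(3/83) + (2/7)(16/249) + (1/7)(2/249) = 405/581.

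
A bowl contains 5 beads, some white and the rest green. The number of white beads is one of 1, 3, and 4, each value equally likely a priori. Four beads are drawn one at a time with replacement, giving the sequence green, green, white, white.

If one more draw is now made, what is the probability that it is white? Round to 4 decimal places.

Under each hypothesis, the probability of the observed sequence is: P(data | r = 1) = (4/5)(4/5)(1/5)(1/5) = 0.0256; P(data | r = 3) = (2/5)(2/5)(3/5)(3/5) = 0.0576; P(data | r = 4) = (1/5)(1/5)(4/5)(4/5) = 0.0256.
The prior-weighted likelihoods are 1/3 · 0.0256 = 0.0085333, 1/3 · 0.0576 = 0.0192, 1/3 · 0.0256 = 0.0085333; with total 0.036267.
Normalising, the posterior is P(r = 1 | data) = 0.23529, P(r = 3 | data) = 0.52941, P(r = 4 | data) = 0.23529.
The predictive probability is P(white next | data) = (1/5)(0.23529) + (3/5)(0.52941) + (4/5)(0.23529) = 0.55294.

0.5529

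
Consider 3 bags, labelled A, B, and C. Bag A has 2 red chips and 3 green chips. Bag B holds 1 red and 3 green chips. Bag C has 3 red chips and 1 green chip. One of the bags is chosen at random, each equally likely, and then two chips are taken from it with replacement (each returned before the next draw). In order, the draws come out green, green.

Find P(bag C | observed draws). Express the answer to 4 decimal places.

Under each hypothesis, the probability of the observed sequence is: P(data | bag A) = (3/5)(3/5) = 9/25; P(data | bag B) = (3/4)(3/4) = 9/16; P(data | bag C) = (1/4)(1/4) = 1/16.
The prior-weighted likelihoods are 1/3 · 9/25 = 3/25, 1/3 · 9/16 = 3/16, 1/3 · 1/16 = 1/48; these sum to 197/600.
Hence P(bag C | data) = (1/48) / (197/600) = 25/394.

0.0635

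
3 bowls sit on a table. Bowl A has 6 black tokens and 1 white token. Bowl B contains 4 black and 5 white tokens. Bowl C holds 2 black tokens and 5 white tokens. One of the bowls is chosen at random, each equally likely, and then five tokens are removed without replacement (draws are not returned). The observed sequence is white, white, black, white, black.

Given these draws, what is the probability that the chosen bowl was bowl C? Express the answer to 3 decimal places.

Under each hypothesis, the probability of the observed sequence is: P(data | bowl A) = (1/7)(0/6) = 0; P(data | bowl B) = (5/9)(4/8)(4/7)(3/6)(3/5) = 1/21; P(data | bowl C) = (5/7)(4/6)(2/5)(3/4)(1/3) = 1/21.
The prior-weighted likelihoods are 1/3 · 0 = 0, 1/3 · 1/21 = 1/63, 1/3 · 1/21 = 1/63; these sum to 2/63.
Therefore the posterior P(bowl C | data) = (1/63) / (2/63) = 1/2.

0.500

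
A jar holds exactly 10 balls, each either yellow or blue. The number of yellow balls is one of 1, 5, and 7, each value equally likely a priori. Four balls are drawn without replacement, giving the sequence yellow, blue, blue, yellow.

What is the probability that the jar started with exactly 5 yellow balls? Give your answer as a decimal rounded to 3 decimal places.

Compute the likelihood of the observed sequence for each case: P(data | r = 1) = (1/10)(9/9)(8/8)(0/7) = 0; P(data | r = 5) = (5/10)(5/9)(4/8)(4/7) = 0.079365; P(data | r = 7) = (7/10)(3/9)(2/8)(6/7) = 0.05.
The prior-weighted likelihoods are 1/3 · 0 = 0, 1/3 · 0.079365 = 0.026455, 1/3 · 0.05 = 0.016667; these sum to 0.043122.
By Bayes' rule, P(r = 5 | data) = (0.026455) / (0.043122) = 0.6135.

0.613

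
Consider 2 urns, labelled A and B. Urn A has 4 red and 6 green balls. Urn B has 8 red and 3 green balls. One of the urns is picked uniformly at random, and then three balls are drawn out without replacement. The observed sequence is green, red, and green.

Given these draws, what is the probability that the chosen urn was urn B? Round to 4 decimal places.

0.2254

For each hypothesis, P(data | H) works out to: P(data | urn A) = (6/10)(4/9)(5/8) = 1/6; P(data | urn B) = (3/11)(8/10)(2/9) = 8/165.
The prior-weighted likelihoods are 1/2 · 1/6 = 1/12, 1/2 · 8/165 = 4/165; with total 71/660.
Hence P(urn B | data) = (4/165) / (71/660) = 16/71.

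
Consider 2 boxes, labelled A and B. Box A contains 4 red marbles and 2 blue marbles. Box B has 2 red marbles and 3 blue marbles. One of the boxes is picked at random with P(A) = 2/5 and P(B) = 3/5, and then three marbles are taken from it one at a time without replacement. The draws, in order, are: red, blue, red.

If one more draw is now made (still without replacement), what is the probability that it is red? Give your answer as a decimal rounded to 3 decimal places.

0.381

Compute the likelihood of the observed sequence for each case: P(data | box A) = (4/6)(2/5)(3/4) = 1/5; P(data | box B) = (2/5)(3/4)(1/3) = 1/10.
Multiplying each by its prior: 2/5 · 1/5 = 2/25, 3/5 · 1/10 = 3/50; these sum to 7/50.
Normalising, the posterior is P(box A | data) = 4/7, P(box B | data) = 3/7.
So P(red next | data) = Σ P(red next | H) P(H | data) = (2/3)(4/7) + (0)(3/7) = 8/21.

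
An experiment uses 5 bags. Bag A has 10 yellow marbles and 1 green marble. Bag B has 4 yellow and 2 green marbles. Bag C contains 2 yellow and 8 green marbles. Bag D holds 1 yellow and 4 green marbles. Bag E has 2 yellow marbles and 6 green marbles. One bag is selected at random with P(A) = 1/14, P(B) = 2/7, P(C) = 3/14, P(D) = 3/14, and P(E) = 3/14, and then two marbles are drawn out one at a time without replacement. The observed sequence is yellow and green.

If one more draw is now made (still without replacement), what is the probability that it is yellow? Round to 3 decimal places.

0.363

Compute the likelihood of the observed sequence for each case: P(data | bag A) = (10/11)(1/10) = 0.090909; P(data | bag B) = (4/6)(2/5) = 0.26667; P(data | bag C) = (2/10)(8/9) = 0.17778; P(data | bag D) = (1/5)(4/4) = 0.2; P(data | bag E) = (2/8)(6/7) = 0.21429.
The prior-weighted likelihoods are 1/14 · 0.090909 = 0.0064935, 2/7 · 0.26667 = 0.07619, 3/14 · 0.17778 = 0.038095, 3/14 · 0.2 = 0.042857, 3/14 · 0.21429 = 0.045918; summing to 0.20955.
Dividing through by the total gives posterior P(bag A | data) = 0.030987, P(bag B | data) = 0.36358, P(bag C | data) = 0.18179, P(bag D | data) = 0.20452, P(bag E | data) = 0.21912.
The predictive probability is P(yellow next | data) = (1)(0.030987) + (3/4)(0.36358) + (1/8)(0.18179) + (0)(0.20452) + (1/6)(0.21912) = 0.36292.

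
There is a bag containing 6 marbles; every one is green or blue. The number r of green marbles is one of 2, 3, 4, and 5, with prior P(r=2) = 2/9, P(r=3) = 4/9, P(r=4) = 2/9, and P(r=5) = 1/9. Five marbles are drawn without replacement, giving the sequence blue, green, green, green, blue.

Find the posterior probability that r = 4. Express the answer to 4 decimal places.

Under each hypothesis, the probability of the observed sequence is: P(data | r = 2) = (4/6)(2/5)(1/4)(0/3) = 0; P(data | r = 3) = (3/6)(3/5)(2/4)(1/3)(2/2) = 1/20; P(data | r = 4) = (2/6)(4/5)(3/4)(2/3)(1/2) = 1/15; P(data | r = 5) = (1/6)(5/5)(4/4)(3/3)(0/2) = 0.
Weighting by the prior gives 2/9 · 0 = 0, 4/9 · 1/20 = 1/45, 2/9 · 1/15 = 2/135, 1/9 · 0 = 0; summing to 1/27.
So P(r = 4 | data) = (2/135) / (1/27) = 2/5.

0.4000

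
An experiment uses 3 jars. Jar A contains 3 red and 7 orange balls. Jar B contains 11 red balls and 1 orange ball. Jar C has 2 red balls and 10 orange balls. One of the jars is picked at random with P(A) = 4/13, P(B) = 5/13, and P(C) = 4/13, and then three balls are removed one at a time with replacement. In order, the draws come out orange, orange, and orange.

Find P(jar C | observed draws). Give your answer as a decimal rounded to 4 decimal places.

0.6274

Compute the likelihood of the observed sequence for each case: P(data | jar A) = (7/10)(7/10)(7/10) = 0.343; P(data | jar B) = (1/12)(1/12)(1/12) = 0.0005787; P(data | jar C) = (10/12)(10/12)(10/12) = 0.5787.
The prior-weighted likelihoods are 4/13 · 0.343 = 0.10554, 5/13 · 0.0005787 = 0.00022258, 4/13 · 0.5787 = 0.17806; summing to 0.28382.
Therefore the posterior P(jar C | data) = (0.17806) / (0.28382) = 0.62737.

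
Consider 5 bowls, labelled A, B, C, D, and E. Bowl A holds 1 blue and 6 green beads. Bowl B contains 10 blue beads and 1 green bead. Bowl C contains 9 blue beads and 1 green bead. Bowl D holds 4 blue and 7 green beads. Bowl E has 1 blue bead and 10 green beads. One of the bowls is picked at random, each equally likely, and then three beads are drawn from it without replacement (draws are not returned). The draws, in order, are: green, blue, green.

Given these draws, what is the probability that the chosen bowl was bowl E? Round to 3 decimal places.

Under each hypothesis, the probability of the observed sequence is: P(data | bowl A) = (6/7)(1/6)(5/5) = 0.14286; P(data | bowl B) = (1/11)(10/10)(0/9) = 0; P(data | bowl C) = (1/10)(9/9)(0/8) = 0; P(data | bowl D) = (7/11)(4/10)(6/9) = 0.1697; P(data | bowl E) = (10/11)(1/10)(9/9) = 0.090909.
The prior-weighted likelihoods are 1/5 · 0.14286 = 0.028571, 1/5 · 0 = 0, 1/5 · 0 = 0, 1/5 · 0.1697 = 0.033939, 1/5 · 0.090909 = 0.018182; summing to 0.080693.
So P(bowl E | data) = (0.018182) / (0.080693) = 0.22532.

0.225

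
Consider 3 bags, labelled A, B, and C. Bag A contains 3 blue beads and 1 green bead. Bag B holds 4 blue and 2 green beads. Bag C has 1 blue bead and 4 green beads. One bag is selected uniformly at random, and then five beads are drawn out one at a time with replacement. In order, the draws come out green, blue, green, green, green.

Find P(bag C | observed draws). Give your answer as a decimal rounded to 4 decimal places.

The likelihood of the observed sequence under each hypothesis: P(data | bag A) = (1/4)(3/4)(1/4)(1/4)(1/4) = 0.0029297; P(data | bag B) = (2/6)(4/6)(2/6)(2/6)(2/6) = 0.0082305; P(data | bag C) = (4/5)(1/5)(4/5)(4/5)(4/5) = 0.08192.
The prior-weighted likelihoods are 1/3 · 0.0029297 = 0.00097656, 1/3 · 0.0082305 = 0.0027435, 1/3 · 0.08192 = 0.027307; these sum to 0.031027.
Hence P(bag C | data) = (0.027307) / (0.031027) = 0.8801.

0.8801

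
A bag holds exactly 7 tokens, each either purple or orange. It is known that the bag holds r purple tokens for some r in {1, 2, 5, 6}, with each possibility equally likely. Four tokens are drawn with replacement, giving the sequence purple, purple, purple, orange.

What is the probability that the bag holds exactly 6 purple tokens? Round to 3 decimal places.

Under each hypothesis, the probability of the observed sequence is: P(data | r = 1) = (1/7)(1/7)(1/7)(6/7) = 0.002499; P(data | r = 2) = (2/7)(2/7)(2/7)(5/7) = 0.01666; P(data | r = 5) = (5/7)(5/7)(5/7)(2/7) = 0.10412; P(data | r = 6) = (6/7)(6/7)(6/7)(1/7) = 0.089963.
Weighting by the prior gives 1/4 · 0.002499 = 0.00062474, 1/4 · 0.01666 = 0.0041649, 1/4 · 0.10412 = 0.026031, 1/4 · 0.089963 = 0.022491; summing to 0.053311.
So P(r = 6 | data) = (0.022491) / (0.053311) = 0.42188.

0.422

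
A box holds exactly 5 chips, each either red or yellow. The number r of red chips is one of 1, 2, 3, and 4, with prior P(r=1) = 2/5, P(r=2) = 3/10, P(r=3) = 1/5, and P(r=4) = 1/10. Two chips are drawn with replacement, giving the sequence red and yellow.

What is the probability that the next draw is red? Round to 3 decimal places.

0.416

The likelihood of the observed sequence under each hypothesis: P(data | r = 1) = (1/5)(4/5) = 4/25; P(data | r = 2) = (2/5)(3/5) = 6/25; P(data | r = 3) = (3/5)(2/5) = 6/25; P(data | r = 4) = (4/5)(1/5) = 4/25.
Multiplying each by its prior: 2/5 · 4/25 = 8/125, 3/10 · 6/25 = 9/125, 1/5 · 6/25 = 6/125, 1/10 · 4/25 = 2/125; these sum to 1/5.
Dividing through by the total gives posterior P(r = 1 | data) = 8/25, P(r = 2 | data) = 9/25, P(r = 3 | data) = 6/25, P(r = 4 | data) = 2/25.
So P(red next | data) = Σ P(red next | H) P(H | data) = (1/5)(8/25) + (2/5)(9/25) + (3/5)(6/25) + (4/5)(2/25) = 52/125.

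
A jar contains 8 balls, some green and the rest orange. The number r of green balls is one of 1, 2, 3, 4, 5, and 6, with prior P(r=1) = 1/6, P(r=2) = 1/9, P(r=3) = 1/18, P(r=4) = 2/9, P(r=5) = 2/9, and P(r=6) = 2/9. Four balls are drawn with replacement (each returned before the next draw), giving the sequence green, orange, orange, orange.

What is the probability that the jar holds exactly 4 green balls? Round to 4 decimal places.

0.2545

Compute the likelihood of the observed sequence for each case: P(data | r = 1) = (1/8)(7/8)(7/8)(7/8) = 0.08374; P(data | r = 2) = (2/8)(6/8)(6/8)(6/8) = 0.10547; P(data | r = 3) = (3/8)(5/8)(5/8)(5/8) = 0.091553; P(data | r = 4) = (4/8)(4/8)(4/8)(4/8) = 0.0625; P(data | r = 5) = (5/8)(3/8)(3/8)(3/8) = 0.032959; P(data | r = 6) = (6/8)(2/8)(2/8)(2/8) = 0.011719.
Multiplying each by its prior: 1/6 · 0.08374 = 0.013957, 1/9 · 0.10547 = 0.011719, 1/18 · 0.091553 = 0.0050863, 2/9 · 0.0625 = 0.013889, 2/9 · 0.032959 = 0.0073242, 2/9 · 0.011719 = 0.0026042; summing to 0.054579.
Therefore the posterior P(r = 4 | data) = (0.013889) / (0.054579) = 0.25447.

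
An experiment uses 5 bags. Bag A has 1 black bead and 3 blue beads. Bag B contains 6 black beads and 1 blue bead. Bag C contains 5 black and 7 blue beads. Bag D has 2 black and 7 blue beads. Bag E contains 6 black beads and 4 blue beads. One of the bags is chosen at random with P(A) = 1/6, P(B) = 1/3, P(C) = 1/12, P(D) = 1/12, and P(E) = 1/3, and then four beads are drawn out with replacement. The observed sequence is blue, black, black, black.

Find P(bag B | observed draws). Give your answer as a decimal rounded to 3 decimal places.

0.462

Compute the likelihood of the observed sequence for each case: P(data | bag A) = (3/4)(1/4)(1/4)(1/4) = 0.011719; P(data | bag B) = (1/7)(6/7)(6/7)(6/7) = 0.089963; P(data | bag C) = (7/12)(5/12)(5/12)(5/12) = 0.042197; P(data | bag D) = (7/9)(2/9)(2/9)(2/9) = 0.0085353; P(data | bag E) = (4/10)(6/10)(6/10)(6/10) = 0.0864.
Multiplying each by its prior: 1/6 · 0.011719 = 0.0019531, 1/3 · 0.089963 = 0.029988, 1/12 · 0.042197 = 0.0035164, 1/12 · 0.0085353 = 0.00071127, 1/3 · 0.0864 = 0.0288; with total 0.064968.
So P(bag B | data) = (0.029988) / (0.064968) = 0.46157.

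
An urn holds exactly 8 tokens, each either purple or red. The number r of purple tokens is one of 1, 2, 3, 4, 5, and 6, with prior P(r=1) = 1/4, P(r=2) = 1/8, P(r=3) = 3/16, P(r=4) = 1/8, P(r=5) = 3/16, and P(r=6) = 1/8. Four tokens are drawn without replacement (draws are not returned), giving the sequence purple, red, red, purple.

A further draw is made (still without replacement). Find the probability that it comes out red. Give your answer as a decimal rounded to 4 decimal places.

Under each hypothesis, the probability of the observed sequence is: P(data | r = 1) = (1/8)(7/7)(6/6)(0/5) = 0; P(data | r = 2) = (2/8)(6/7)(5/6)(1/5) = 1/28; P(data | r = 3) = (3/8)(5/7)(4/6)(2/5) = 1/14; P(data | r = 4) = (4/8)(4/7)(3/6)(3/5) = 3/35; P(data | r = 5) = (5/8)(3/7)(2/6)(4/5) = 1/14; P(data | r = 6) = (6/8)(2/7)(1/6)(5/5) = 1/28.
The prior-weighted likelihoods are 1/4 · 0 = 0, 1/8 · 1/28 = 1/224, 3/16 · 1/14 = 3/224, 1/8 · 3/35 = 3/280, 3/16 · 1/14 = 3/224, 1/8 · 1/28 = 1/224; summing to 13/280.
Normalising, the posterior is P(r = 1 | data) = 0, P(r = 2 | data) = 5/52, P(r = 3 | data) = 15/52, P(r = 4 | data) = 3/13, P(r = 5 | data) = 15/52, P(r = 6 | data) = 5/52.
Averaging over the posterior, P(red next | data) = (1)(5/52) + (3/4)(15/52) + (1/2)(3/13) + (1/4)(15/52) + (0)(5/52) = 1/2.

0.5000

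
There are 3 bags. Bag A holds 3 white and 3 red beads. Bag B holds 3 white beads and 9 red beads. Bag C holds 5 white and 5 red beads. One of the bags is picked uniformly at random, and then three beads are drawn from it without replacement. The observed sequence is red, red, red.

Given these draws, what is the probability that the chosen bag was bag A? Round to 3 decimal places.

Under each hypothesis, the probability of the observed sequence is: P(data | bag A) = (3/6)(2/5)(1/4) = 1/20; P(data | bag B) = (9/12)(8/11)(7/10) = 21/55; P(data | bag C) = (5/10)(4/9)(3/8) = 1/12.
Multiplying each by its prior: 1/3 · 1/20 = 1/60, 1/3 · 21/55 = 7/55, 1/3 · 1/12 = 1/36; summing to 17/99.
Hence P(bag A | data) = (1/60) / (17/99) = 33/340.

0.097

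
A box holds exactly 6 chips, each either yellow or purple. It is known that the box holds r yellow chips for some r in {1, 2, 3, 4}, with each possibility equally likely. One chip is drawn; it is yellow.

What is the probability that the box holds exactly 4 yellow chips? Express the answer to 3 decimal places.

For each hypothesis, P(data | H) works out to: P(data | r = 1) = (1/6) = 1/6; P(data | r = 2) = (2/6) = 1/3; P(data | r = 3) = (3/6) = 1/2; P(data | r = 4) = (4/6) = 2/3.
Multiplying each by its prior: 1/4 · 1/6 = 1/24, 1/4 · 1/3 = 1/12, 1/4 · 1/2 = 1/8, 1/4 · 2/3 = 1/6; these sum to 5/12.
By Bayes' rule, P(r = 4 | data) = (1/6) / (5/12) = 2/5.

0.400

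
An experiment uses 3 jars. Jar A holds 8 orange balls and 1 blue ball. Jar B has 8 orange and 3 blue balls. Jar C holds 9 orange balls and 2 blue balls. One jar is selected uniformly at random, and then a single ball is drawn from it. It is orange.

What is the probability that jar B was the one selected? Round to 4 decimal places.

0.2988

The likelihood of this draw under each hypothesis: P(data | jar A) = (8/9) = 8/9; P(data | jar B) = (8/11) = 8/11; P(data | jar C) = (9/11) = 9/11.
Weighting by the prior gives 1/3 · 8/9 = 8/27, 1/3 · 8/11 = 8/33, 1/3 · 9/11 = 3/11; summing to 241/297.
Hence P(jar B | data) = (8/33) / (241/297) = 72/241.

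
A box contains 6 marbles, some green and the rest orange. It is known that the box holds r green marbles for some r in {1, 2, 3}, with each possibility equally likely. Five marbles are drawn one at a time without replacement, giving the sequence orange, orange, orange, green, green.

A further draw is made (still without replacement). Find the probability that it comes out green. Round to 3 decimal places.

0.429

For each hypothesis, P(data | H) works out to: P(data | r = 1) = (5/6)(4/5)(3/4)(1/3)(0/2) = 0; P(data | r = 2) = (4/6)(3/5)(2/4)(2/3)(1/2) = 1/15; P(data | r = 3) = (3/6)(2/5)(1/4)(3/3)(2/2) = 1/20.
Multiplying each by its prior: 1/3 · 0 = 0, 1/3 · 1/15 = 1/45, 1/3 · 1/20 = 1/60; with total 7/180.
The posterior is then P(r = 1 | data) = 0, P(r = 2 | data) = 4/7, P(r = 3 | data) = 3/7.
Averaging over the posterior, P(green next | data) = (0)(4/7) + (1)(3/7) = 3/7.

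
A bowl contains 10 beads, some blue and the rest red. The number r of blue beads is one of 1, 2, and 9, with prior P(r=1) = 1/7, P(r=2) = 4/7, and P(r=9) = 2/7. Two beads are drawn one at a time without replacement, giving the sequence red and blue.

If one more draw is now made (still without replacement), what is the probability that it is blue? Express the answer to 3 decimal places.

Compute the likelihood of the observed sequence for each case: P(data | r = 1) = (9/10)(1/9) = 1/10; P(data | r = 2) = (8/10)(2/9) = 8/45; P(data | r = 9) = (1/10)(9/9) = 1/10.
Weighting by the prior gives 1/7 · 1/10 = 1/70, 4/7 · 8/45 = 32/315, 2/7 · 1/10 = 1/35; these sum to 13/90.
The posterior is then P(r = 1 | data) = 9/91, P(r = 2 | data) = 64/91, P(r = 9 | data) = 18/91.
Averaging over the posterior, P(blue next | data) = (0)(9/91) + (1/8)(64/91) + (1)(18/91) = 2/7.

0.286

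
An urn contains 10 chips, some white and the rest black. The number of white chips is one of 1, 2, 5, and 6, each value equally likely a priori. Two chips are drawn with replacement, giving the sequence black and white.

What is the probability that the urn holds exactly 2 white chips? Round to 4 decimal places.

Under each hypothesis, the probability of the observed sequence is: P(data | r = 1) = (9/10)(1/10) = 9/100; P(data | r = 2) = (8/10)(2/10) = 4/25; P(data | r = 5) = (5/10)(5/10) = 1/4; P(data | r = 6) = (4/10)(6/10) = 6/25.
The prior-weighted likelihoods are 1/4 · 9/100 = 9/400, 1/4 · 4/25 = 1/25, 1/4 · 1/4 = 1/16, 1/4 · 6/25 = 3/50; summing to 37/200.
Therefore the posterior P(r = 2 | data) = (1/25) / (37/200) = 8/37.

0.2162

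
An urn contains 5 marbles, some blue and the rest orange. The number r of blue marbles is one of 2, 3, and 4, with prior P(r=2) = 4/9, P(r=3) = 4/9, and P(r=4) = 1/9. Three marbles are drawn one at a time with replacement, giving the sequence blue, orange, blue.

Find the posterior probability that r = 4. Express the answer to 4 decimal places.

0.1176

For each hypothesis, P(data | H) works out to: P(data | r = 2) = (2/5)(3/5)(2/5) = 0.096; P(data | r = 3) = (3/5)(2/5)(3/5) = 0.144; P(data | r = 4) = (4/5)(1/5)(4/5) = 0.128.
The prior-weighted likelihoods are 4/9 · 0.096 = 0.042667, 4/9 · 0.144 = 0.064, 1/9 · 0.128 = 0.014222; with total 0.12089.
Therefore the posterior P(r = 4 | data) = (0.014222) / (0.12089) = 0.11765.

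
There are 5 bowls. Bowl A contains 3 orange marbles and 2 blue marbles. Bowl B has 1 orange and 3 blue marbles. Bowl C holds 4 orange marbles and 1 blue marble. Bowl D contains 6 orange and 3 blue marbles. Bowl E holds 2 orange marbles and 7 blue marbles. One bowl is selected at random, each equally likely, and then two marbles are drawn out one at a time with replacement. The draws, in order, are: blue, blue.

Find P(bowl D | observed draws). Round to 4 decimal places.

The likelihood of the observed sequence under each hypothesis: P(data | bowl A) = (2/5)(2/5) = 0.16; P(data | bowl B) = (3/4)(3/4) = 0.5625; P(data | bowl C) = (1/5)(1/5) = 0.04; P(data | bowl D) = (3/9)(3/9) = 0.11111; P(data | bowl E) = (7/9)(7/9) = 0.60494.
The prior-weighted likelihoods are 1/5 · 0.16 = 0.032, 1/5 · 0.5625 = 0.1125, 1/5 · 0.04 = 0.008, 1/5 · 0.11111 = 0.022222, 1/5 · 0.60494 = 0.12099; these sum to 0.29571.
Therefore the posterior P(bowl D | data) = (0.022222) / (0.29571) = 0.075149.

0.0751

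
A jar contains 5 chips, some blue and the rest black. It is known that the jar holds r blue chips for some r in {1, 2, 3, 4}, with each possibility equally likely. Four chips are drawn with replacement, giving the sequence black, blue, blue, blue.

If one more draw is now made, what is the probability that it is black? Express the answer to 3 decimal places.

0.356

For each hypothesis, P(data | H) works out to: P(data | r = 1) = (4/5)(1/5)(1/5)(1/5) = 0.0064; P(data | r = 2) = (3/5)(2/5)(2/5)(2/5) = 0.0384; P(data | r = 3) = (2/5)(3/5)(3/5)(3/5) = 0.0864; P(data | r = 4) = (1/5)(4/5)(4/5)(4/5) = 0.1024.
The prior-weighted likelihoods are 1/4 · 0.0064 = 0.0016, 1/4 · 0.0384 = 0.0096, 1/4 · 0.0864 = 0.0216, 1/4 · 0.1024 = 0.0256; with total 0.0584.
Dividing through by the total gives posterior P(r = 1 | data) = 0.027397, P(r = 2 | data) = 0.16438, P(r = 3 | data) = 0.36986, P(r = 4 | data) = 0.43836.
The predictive probability is P(black next | data) = (4/5)(0.027397) + (3/5)(0.16438) + (2/5)(0.36986) + (1/5)(0.43836) = 0.35616.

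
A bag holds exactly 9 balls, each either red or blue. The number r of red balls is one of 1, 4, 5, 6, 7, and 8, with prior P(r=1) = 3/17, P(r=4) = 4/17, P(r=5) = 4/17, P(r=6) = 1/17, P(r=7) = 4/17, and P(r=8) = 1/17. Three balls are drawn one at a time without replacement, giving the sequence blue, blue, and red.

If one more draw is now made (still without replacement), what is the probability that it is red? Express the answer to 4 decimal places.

The likelihood of the observed sequence under each hypothesis: P(data | r = 1) = (8/9)(7/8)(1/7) = 0.11111; P(data | r = 4) = (5/9)(4/8)(4/7) = 0.15873; P(data | r = 5) = (4/9)(3/8)(5/7) = 0.11905; P(data | r = 6) = (3/9)(2/8)(6/7) = 0.071429; P(data | r = 7) = (2/9)(1/8)(7/7) = 0.027778; P(data | r = 8) = (1/9)(0/8) = 0.
Multiplying each by its prior: 3/17 · 0.11111 = 0.019608, 4/17 · 0.15873 = 0.037348, 4/17 · 0.11905 = 0.028011, 1/17 · 0.071429 = 0.0042017, 4/17 · 0.027778 = 0.0065359, 1/17 · 0 = 0; these sum to 0.095705.
Normalising, the posterior is P(r = 1 | data) = 0.20488, P(r = 4 | data) = 0.39024, P(r = 5 | data) = 0.29268, P(r = 6 | data) = 0.043902, P(r = 7 | data) = 0.068293, P(r = 8 | data) = 0.
Averaging over the posterior, P(red next | data) = (0)(0.20488) + (1/2)(0.39024) + (2/3)(0.29268) + (5/6)(0.043902) + (1)(0.068293) = 0.49512.

0.4951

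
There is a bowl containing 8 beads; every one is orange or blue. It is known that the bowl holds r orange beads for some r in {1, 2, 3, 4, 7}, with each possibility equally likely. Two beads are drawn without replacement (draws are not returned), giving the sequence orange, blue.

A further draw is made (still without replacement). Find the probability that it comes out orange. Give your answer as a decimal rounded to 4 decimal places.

Compute the likelihood of the observed sequence for each case: P(data | r = 1) = (1/8)(7/7) = 1/8; P(data | r = 2) = (2/8)(6/7) = 3/14; P(data | r = 3) = (3/8)(5/7) = 15/56; P(data | r = 4) = (4/8)(4/7) = 2/7; P(data | r = 7) = (7/8)(1/7) = 1/8.
Weighting by the prior gives 1/5 · 1/8 = 1/40, 1/5 · 3/14 = 3/70, 1/5 · 15/56 = 3/56, 1/5 · 2/7 = 2/35, 1/5 · 1/8 = 1/40; summing to 57/280.
Dividing through by the total gives posterior P(r = 1 | data) = 7/57, P(r = 2 | data) = 4/19, P(r = 3 | data) = 5/19, P(r = 4 | data) = 16/57, P(r = 7 | data) = 7/57.
So P(orange next | data) = Σ P(orange next | H) P(H | data) = (0)(7/57) + (1/6)(4/19) + (1/3)(5/19) + (1/2)(16/57) + (1)(7/57) = 22/57.

0.3860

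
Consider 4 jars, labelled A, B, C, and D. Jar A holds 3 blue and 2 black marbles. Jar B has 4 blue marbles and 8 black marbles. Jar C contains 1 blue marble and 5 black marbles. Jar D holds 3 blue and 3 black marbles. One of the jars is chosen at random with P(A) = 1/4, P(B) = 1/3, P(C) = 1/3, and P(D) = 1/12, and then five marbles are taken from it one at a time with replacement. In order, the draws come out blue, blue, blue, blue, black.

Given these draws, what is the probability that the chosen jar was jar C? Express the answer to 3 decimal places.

0.012

Compute the likelihood of the observed sequence for each case: P(data | jar A) = (3/5)(3/5)(3/5)(3/5)(2/5) = 0.05184; P(data | jar B) = (4/12)(4/12)(4/12)(4/12)(8/12) = 0.0082305; P(data | jar C) = (1/6)(1/6)(1/6)(1/6)(5/6) = 0.000643; P(data | jar D) = (3/6)(3/6)(3/6)(3/6)(3/6) = 0.03125.
The prior-weighted likelihoods are 1/4 · 0.05184 = 0.01296, 1/3 · 0.0082305 = 0.0027435, 1/3 · 0.000643 = 0.00021433, 1/12 · 0.03125 = 0.0026042; these sum to 0.018522.
Hence P(jar C | data) = (0.00021433) / (0.018522) = 0.011572.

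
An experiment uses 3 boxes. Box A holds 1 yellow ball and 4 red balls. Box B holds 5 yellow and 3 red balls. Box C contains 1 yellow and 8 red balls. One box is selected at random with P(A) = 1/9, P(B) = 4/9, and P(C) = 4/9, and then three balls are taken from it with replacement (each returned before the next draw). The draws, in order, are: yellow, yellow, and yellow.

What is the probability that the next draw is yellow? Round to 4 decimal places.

0.6187

Under each hypothesis, the probability of the observed sequence is: P(data | box A) = (1/5)(1/5)(1/5) = 0.008; P(data | box B) = (5/8)(5/8)(5/8) = 0.24414; P(data | box C) = (1/9)(1/9)(1/9) = 0.0013717.
Multiplying each by its prior: 1/9 · 0.008 = 0.00088889, 4/9 · 0.24414 = 0.10851, 4/9 · 0.0013717 = 0.00060966; summing to 0.11001.
Dividing through by the total gives posterior P(box A | data) = 0.0080804, P(box B | data) = 0.98638, P(box C | data) = 0.0055421.
So P(yellow next | data) = Σ P(yellow next | H) P(H | data) = (1/5)(0.0080804) + (5/8)(0.98638) + (1/9)(0.0055421) = 0.61872.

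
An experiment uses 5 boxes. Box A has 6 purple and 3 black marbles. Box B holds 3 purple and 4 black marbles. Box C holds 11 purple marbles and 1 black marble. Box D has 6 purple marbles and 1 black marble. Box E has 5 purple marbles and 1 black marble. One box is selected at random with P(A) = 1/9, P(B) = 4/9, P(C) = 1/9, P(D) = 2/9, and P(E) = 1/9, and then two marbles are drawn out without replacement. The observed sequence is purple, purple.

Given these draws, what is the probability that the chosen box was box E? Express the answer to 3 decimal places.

Compute the likelihood of the observed sequence for each case: P(data | box A) = (6/9)(5/8) = 5/12; P(data | box B) = (3/7)(2/6) = 1/7; P(data | box C) = (11/12)(10/11) = 5/6; P(data | box D) = (6/7)(5/6) = 5/7; P(data | box E) = (5/6)(4/5) = 2/3.
Weighting by the prior gives 1/9 · 5/12 = 5/108, 4/9 · 1/7 = 4/63, 1/9 · 5/6 = 5/54, 2/9 · 5/7 = 10/63, 1/9 · 2/3 = 2/27; with total 47/108.
By Bayes' rule, P(box E | data) = (2/27) / (47/108) = 8/47.

0.170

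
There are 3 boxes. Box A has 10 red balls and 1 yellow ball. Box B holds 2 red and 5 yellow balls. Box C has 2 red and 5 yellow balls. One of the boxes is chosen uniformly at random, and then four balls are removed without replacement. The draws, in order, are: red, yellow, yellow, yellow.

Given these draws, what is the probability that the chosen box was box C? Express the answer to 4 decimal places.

0.5000

For each hypothesis, P(data | H) works out to: P(data | box A) = (10/11)(1/10)(0/9) = 0; P(data | box B) = (2/7)(5/6)(4/5)(3/4) = 1/7; P(data | box C) = (2/7)(5/6)(4/5)(3/4) = 1/7.
Multiplying each by its prior: 1/3 · 0 = 0, 1/3 · 1/7 = 1/21, 1/3 · 1/7 = 1/21; these sum to 2/21.
By Bayes' rule, P(box C | data) = (1/21) / (2/21) = 1/2.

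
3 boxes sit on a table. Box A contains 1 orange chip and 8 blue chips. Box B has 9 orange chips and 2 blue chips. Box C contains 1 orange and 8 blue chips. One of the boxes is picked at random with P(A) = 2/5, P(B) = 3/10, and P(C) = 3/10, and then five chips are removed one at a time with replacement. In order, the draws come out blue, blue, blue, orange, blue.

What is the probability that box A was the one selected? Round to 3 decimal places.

The likelihood of the observed sequence under each hypothesis: P(data | box A) = (8/9)(8/9)(8/9)(1/9)(8/9) = 0.069366; P(data | box B) = (2/11)(2/11)(2/11)(9/11)(2/11) = 0.00089413; P(data | box C) = (8/9)(8/9)(8/9)(1/9)(8/9) = 0.069366.
Weighting by the prior gives 2/5 · 0.069366 = 0.027746, 3/10 · 0.00089413 = 0.00026824, 3/10 · 0.069366 = 0.02081; summing to 0.048825.
By Bayes' rule, P(box A | data) = (0.027746) / (0.048825) = 0.56829.

0.568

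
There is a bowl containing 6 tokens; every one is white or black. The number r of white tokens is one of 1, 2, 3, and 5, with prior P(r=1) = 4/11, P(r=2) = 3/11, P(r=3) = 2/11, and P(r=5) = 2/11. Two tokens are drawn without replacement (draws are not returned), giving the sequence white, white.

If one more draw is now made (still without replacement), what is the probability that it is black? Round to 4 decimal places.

Under each hypothesis, the probability of the observed sequence is: P(data | r = 1) = (1/6)(0/5) = 0; P(data | r = 2) = (2/6)(1/5) = 1/15; P(data | r = 3) = (3/6)(2/5) = 1/5; P(data | r = 5) = (5/6)(4/5) = 2/3.
Weighting by the prior gives 4/11 · 0 = 0, 3/11 · 1/15 = 1/55, 2/11 · 1/5 = 2/55, 2/11 · 2/3 = 4/33; these sum to 29/165.
Normalising, the posterior is P(r = 1 | data) = 0, P(r = 2 | data) = 3/29, P(r = 3 | data) = 6/29, P(r = 5 | data) = 20/29.
The predictive probability is P(black next | data) = (1)(3/29) + (3/4)(6/29) + (1/4)(20/29) = 25/58.

0.4310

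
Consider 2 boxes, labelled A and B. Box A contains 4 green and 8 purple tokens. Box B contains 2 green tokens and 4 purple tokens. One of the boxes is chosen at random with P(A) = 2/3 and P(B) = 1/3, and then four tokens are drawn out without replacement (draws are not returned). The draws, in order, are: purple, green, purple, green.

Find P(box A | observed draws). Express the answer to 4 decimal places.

For each hypothesis, P(data | H) works out to: P(data | box A) = (8/12)(4/11)(7/10)(3/9) = 0.056566; P(data | box B) = (4/6)(2/5)(3/4)(1/3) = 0.066667.
Weighting by the prior gives 2/3 · 0.056566 = 0.03771, 1/3 · 0.066667 = 0.022222; these sum to 0.059933.
Hence P(box A | data) = (0.03771) / (0.059933) = 0.62921.

0.6292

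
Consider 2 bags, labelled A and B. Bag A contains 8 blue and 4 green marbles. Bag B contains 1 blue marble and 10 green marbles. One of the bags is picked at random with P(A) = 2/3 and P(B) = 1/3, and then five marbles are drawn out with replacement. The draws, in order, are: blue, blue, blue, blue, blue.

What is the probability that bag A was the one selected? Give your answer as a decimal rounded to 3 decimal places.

For each hypothesis, P(data | H) works out to: P(data | bag A) = (8/12)(8/12)(8/12)(8/12)(8/12) = 0.13169; P(data | bag B) = (1/11)(1/11)(1/11)(1/11)(1/11) = 6.2092e-06.
The prior-weighted likelihoods are 2/3 · 0.13169 = 0.087791, 1/3 · 6.2092e-06 = 2.0697e-06; summing to 0.087794.
So P(bag A | data) = (0.087791) / (0.087794) = 0.99998.

1.000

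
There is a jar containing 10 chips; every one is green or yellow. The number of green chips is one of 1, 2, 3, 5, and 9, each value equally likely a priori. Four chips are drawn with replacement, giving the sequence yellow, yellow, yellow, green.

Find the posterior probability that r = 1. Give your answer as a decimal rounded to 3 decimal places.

Compute the likelihood of the observed sequence for each case: P(data | r = 1) = (9/10)(9/10)(9/10)(1/10) = 0.0729; P(data | r = 2) = (8/10)(8/10)(8/10)(2/10) = 0.1024; P(data | r = 3) = (7/10)(7/10)(7/10)(3/10) = 0.1029; P(data | r = 5) = (5/10)(5/10)(5/10)(5/10) = 0.0625; P(data | r = 9) = (1/10)(1/10)(1/10)(9/10) = 0.0009.
Weighting by the prior gives 1/5 · 0.0729 = 0.01458, 1/5 · 0.1024 = 0.02048, 1/5 · 0.1029 = 0.02058, 1/5 · 0.0625 = 0.0125, 1/5 · 0.0009 = 0.00018; summing to 0.06832.
Hence P(r = 1 | data) = (0.01458) / (0.06832) = 0.21341.

0.213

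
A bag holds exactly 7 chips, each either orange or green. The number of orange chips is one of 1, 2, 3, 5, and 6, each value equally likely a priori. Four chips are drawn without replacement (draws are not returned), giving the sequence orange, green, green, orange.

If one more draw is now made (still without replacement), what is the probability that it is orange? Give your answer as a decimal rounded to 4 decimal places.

Under each hypothesis, the probability of the observed sequence is: P(data | r = 1) = (1/7)(6/6)(5/5)(0/4) = 0; P(data | r = 2) = (2/7)(5/6)(4/5)(1/4) = 1/21; P(data | r = 3) = (3/7)(4/6)(3/5)(2/4) = 3/35; P(data | r = 5) = (5/7)(2/6)(1/5)(4/4) = 1/21; P(data | r = 6) = (6/7)(1/6)(0/5) = 0.
Weighting by the prior gives 1/5 · 0 = 0, 1/5 · 1/21 = 1/105, 1/5 · 3/35 = 3/175, 1/5 · 1/21 = 1/105, 1/5 · 0 = 0; with total 19/525.
Normalising, the posterior is P(r = 1 | data) = 0, P(r = 2 | data) = 5/19, P(r = 3 | data) = 9/19, P(r = 5 | data) = 5/19, P(r = 6 | data) = 0.
The predictive probability is P(orange next | data) = (0)(5/19) + (1/3)(9/19) + (1)(5/19) = 8/19.

0.4211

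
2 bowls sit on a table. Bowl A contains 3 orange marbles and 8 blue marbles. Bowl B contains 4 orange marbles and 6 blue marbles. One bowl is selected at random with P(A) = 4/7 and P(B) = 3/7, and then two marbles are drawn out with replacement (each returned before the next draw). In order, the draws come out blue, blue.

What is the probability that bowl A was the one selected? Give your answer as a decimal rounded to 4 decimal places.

0.6620

Under each hypothesis, the probability of the observed sequence is: P(data | bowl A) = (8/11)(8/11) = 0.52893; P(data | bowl B) = (6/10)(6/10) = 0.36.
Multiplying each by its prior: 4/7 · 0.52893 = 0.30224, 3/7 · 0.36 = 0.15429; with total 0.45653.
By Bayes' rule, P(bowl A | data) = (0.30224) / (0.45653) = 0.66205.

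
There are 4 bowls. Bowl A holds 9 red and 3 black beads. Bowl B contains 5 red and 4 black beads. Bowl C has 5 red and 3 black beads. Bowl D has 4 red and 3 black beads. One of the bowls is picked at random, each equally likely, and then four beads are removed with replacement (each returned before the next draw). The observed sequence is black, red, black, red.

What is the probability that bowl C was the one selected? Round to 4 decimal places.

Compute the likelihood of the observed sequence for each case: P(data | bowl A) = (3/12)(9/12)(3/12)(9/12) = 0.035156; P(data | bowl B) = (4/9)(5/9)(4/9)(5/9) = 0.060966; P(data | bowl C) = (3/8)(5/8)(3/8)(5/8) = 0.054932; P(data | bowl D) = (3/7)(4/7)(3/7)(4/7) = 0.059975.
Multiplying each by its prior: 1/4 · 0.035156 = 0.0087891, 1/4 · 0.060966 = 0.015242, 1/4 · 0.054932 = 0.013733, 1/4 · 0.059975 = 0.014994; these sum to 0.052757.
By Bayes' rule, P(bowl C | data) = (0.013733) / (0.052757) = 0.2603.

0.2603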